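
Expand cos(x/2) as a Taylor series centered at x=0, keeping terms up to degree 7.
-x^6/46080 + x^4/384 - x^2/8 + 1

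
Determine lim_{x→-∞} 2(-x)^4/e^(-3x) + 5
The quotient is an ∞/∞ indeterminate form as x → -∞.
Compare growth rates of the dominant terms (exponentials ≫ polynomials ≫ logarithms), or apply L'Hôpital's rule; the quotient → 0.
Adding the constant: 0 + 5 = 5. Limit = 5.

Final answer: 5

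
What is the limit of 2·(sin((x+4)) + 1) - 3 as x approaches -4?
Direct substitution at x = -4 gives -1.

Final answer: -1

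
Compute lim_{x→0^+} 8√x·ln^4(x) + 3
The product is a 0·∞ indeterminate form at x → 0⁺.
Rewrite the product as 8·ln^4(x) / x^(-1/2) and apply L'Hôpital, or use the standard hierarchy x^(-1/2) ≫ |ln x|^4 as x → 0⁺.
The indeterminate product → 0, so the limit = 3.

Final answer: 3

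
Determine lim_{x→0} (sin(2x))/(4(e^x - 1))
Both numerator and denominator → 0 as x → 0; this is a 0/0 indeterminate form.
Expand each to leading order near x = 0: numerator ~ 2·x, denominator ~ 4·x.
The limit of the ratio is 1/2.

Final answer: 1/2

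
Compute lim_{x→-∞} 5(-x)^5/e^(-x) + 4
The quotient is an ∞/∞ indeterminate form as x → -∞.
Compare growth rates of the dominant terms (exponentials ≫ polynomials ≫ logarithms), or apply L'Hôpital's rule; the quotient → 0.
Adding the constant: 0 + 4 = 4. Limit = 4.

Final answer: 4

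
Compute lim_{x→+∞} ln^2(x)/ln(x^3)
This is an ∞/∞ indeterminate form as x → +∞.
Write ln(x^3) = 3·ln(x), reducing the quotient to ln(x)/3 → ∞.
Limit = ∞.

Final answer: ∞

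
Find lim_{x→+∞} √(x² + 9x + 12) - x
This is an ∞ − ∞ indeterminate form.
Multiply and divide by the conjugate √(x²+9x + 12) + x; the x² terms cancel, leaving (9x + 12)/(√(x²+9x + 12)+x) → 9/2.
Limit = 9/2.

Final answer: 9/2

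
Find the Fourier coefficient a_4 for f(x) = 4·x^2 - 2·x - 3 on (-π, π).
a_4 = (1/π) ∫_{-π}^{π} f(x)·cos(4x) dx.
Evaluate the integral (use parity and integration by parts as needed): a_4 = 1.

Final answer: 1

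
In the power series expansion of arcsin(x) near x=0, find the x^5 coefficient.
Expand to order 5: arcsin(x) = 3·x^5/40 + x^3/6 + x + O(x^6).
The coefficient of x^5 is 3/40.

Final answer: 3/40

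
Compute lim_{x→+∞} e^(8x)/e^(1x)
This is an ∞/∞ indeterminate form as x → +∞.
Rewrite e^(8x)/e^(1x) = e^((8−1)x) = e^(7x); the exponent coefficient is 7 > 0 so e^(7x) → ∞.
Limit = ∞.

Final answer: ∞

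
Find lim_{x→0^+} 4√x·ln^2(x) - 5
The product is a 0·∞ indeterminate form at x → 0⁺.
Rewrite the product as 4·ln^2(x) / x^(-1/2) and apply L'Hôpital, or use the standard hierarchy x^(-1/2) ≫ |ln x|^2 as x → 0⁺.
The indeterminate product → 0, so the limit = -5.

Final answer: -5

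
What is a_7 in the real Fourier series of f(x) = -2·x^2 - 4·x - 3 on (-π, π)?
a_7 = (1/π) ∫_{-π}^{π} f(x)·cos(7x) dx.
Evaluate the integral (use parity and integration by parts as needed): a_7 = 8/49.

Final answer: 8/49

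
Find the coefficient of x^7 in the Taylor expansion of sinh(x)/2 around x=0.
Expand to order 7: sinh(x)/2 = x^7/10080 + x^5/240 + x^3/12 + x/2 + O(x^8).
The coefficient of x^7 is 1/10080.

Final answer: 1/10080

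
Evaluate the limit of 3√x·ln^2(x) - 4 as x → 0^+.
The product is a 0·∞ indeterminate form at x → 0⁺.
Rewrite the product as 3·ln^2(x) / x^(-1/2) and apply L'Hôpital, or use the standard hierarchy x^(-1/2) ≫ |ln x|^2 as x → 0⁺.
The indeterminate product → 0, so the limit = -4.

Final answer: -4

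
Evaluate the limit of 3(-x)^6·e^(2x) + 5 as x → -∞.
The product is a 0·∞ indeterminate form at x → -∞.
Rewrite the product as 3(-x)^6 / e^(-2x) (an ∞/∞ form) and apply L'Hôpital, or use the standard hierarchy e^(2|x|) ≫ |(-x)^6| as x → -∞.
The indeterminate product → 0, so the limit = 5.

Final answer: 5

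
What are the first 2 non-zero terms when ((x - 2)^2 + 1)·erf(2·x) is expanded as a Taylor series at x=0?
-16·x^2/√(π) + 20·x/√(π)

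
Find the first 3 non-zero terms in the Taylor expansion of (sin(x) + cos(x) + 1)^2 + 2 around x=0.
-x^2 + 4·x + 6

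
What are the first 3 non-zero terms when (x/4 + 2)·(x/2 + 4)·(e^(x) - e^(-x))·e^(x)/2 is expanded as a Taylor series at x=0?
179·x^3/24 + 10·x^2 + 8·x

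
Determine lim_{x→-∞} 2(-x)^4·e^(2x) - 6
The product is a 0·∞ indeterminate form at x → -∞.
Rewrite the product as 2(-x)^4 / e^(-2x) (an ∞/∞ form) and apply L'Hôpital, or use the standard hierarchy e^(2|x|) ≫ |(-x)^4| as x → -∞.
The indeterminate product → 0, so the limit = -6.

Final answer: -6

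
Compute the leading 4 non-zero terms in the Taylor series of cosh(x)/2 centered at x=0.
x^6/1440 + x^4/48 + x^2/4 + 1/2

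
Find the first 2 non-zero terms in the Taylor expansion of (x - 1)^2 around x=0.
1 - 2·x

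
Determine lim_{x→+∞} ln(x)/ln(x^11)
This is an ∞/∞ indeterminate form as x → +∞.
Write ln(x^11) = 11·ln(x), reducing the quotient to 1/11.
Limit = 1/11.

Final answer: 1/11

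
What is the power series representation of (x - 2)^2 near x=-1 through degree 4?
9 - 6·(x + 1) + (x + 1)^2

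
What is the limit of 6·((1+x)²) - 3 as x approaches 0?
Direct substitution at x = 0 gives 3.

Final answer: 3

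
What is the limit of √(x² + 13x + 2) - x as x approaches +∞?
This is an ∞ − ∞ indeterminate form.
Multiply and divide by the conjugate √(x²+13x + 2) + x; the x² terms cancel, leaving (13x + 2)/(√(x²+13x + 2)+x) → 13/2.
Limit = 13/2.

Final answer: 13/2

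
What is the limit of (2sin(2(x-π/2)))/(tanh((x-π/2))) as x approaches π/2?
Both numerator and denominator → 0 as x → π/2; this is a 0/0 indeterminate form.
Expand each to leading order near x = π/2: numerator ~ 4·(x - π/2), denominator ~ (x - π/2).
The limit of the ratio is 4.

Final answer: 4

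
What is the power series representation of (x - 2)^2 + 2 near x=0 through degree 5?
x^2 - 4·x + 6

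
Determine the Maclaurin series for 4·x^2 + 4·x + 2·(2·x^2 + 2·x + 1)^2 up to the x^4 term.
8·x^4 + 16·x^3 + 20·x^2 + 12·x + 2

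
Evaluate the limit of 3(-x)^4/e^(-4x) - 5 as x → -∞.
The quotient is an ∞/∞ indeterminate form as x → -∞.
Compare growth rates of the dominant terms (exponentials ≫ polynomials ≫ logarithms), or apply L'Hôpital's rule; the quotient → 0.
Adding the constant: 0 - 5 = -5. Limit = -5.

Final answer: -5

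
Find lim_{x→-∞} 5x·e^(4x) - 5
The product is a 0·∞ indeterminate form at x → -∞.
Rewrite the product as 5x / e^(-4x) (an ∞/∞ form) and apply L'Hôpital, or use the standard hierarchy e^(4|x|) ≫ |x| as x → -∞.
The indeterminate product → 0, so the limit = -5.

Final answer: -5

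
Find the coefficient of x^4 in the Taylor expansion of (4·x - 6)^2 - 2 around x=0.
Expand to order 4: (4·x - 6)^2 - 2 = 16·x^2 - 48·x + 34 + O(x^5).
The coefficient of x^4 is 0.

Final answer: 0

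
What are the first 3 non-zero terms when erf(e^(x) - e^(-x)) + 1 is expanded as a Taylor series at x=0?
-14·x^3/(3·√(π)) + 4·x/√(π) + 1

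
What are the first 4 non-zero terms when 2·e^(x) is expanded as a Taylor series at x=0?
x^3/3 + x^2 + 2·x + 2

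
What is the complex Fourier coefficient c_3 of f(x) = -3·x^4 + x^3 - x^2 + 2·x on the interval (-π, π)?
Compute the real Fourier coefficients first: a_3 = -4/3 + 8·π^2/3, b_3 = 8/9 + 2·π^2/3.
Then c_3 = (a_3 − i·b_3)/2 = -2/3 + 4·π^2/3 - i·π^2/3 - 4·i/9.

Final answer: -2/3 + 4·π^2/3 - i·π^2/3 - 4·i/9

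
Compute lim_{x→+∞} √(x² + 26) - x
This is an ∞ − ∞ indeterminate form.
Multiply and divide by the conjugate √(x²+26) + x; the x² terms cancel, leaving 26/(√(x²+26)+x) → 0.
Limit = 0.

Final answer: 0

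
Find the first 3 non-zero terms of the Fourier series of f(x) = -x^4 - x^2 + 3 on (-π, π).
(-44 + 8·π^2)·cos(x) + (2 - 2·π^2)·cos(2·x) - π^4/5 - π^2/3 + 3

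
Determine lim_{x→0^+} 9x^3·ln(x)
This is a 0·∞ indeterminate form at x → 0⁺.
Rewrite the product as 9·ln(x) / x^(-3) and apply L'Hôpital, or use the standard hierarchy x^(-3) ≫ |ln x| as x → 0⁺.
The indeterminate product → 0, so the limit = 0.

Final answer: 0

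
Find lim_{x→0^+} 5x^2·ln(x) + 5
The product is a 0·∞ indeterminate form at x → 0⁺.
Rewrite the product as 5·ln(x) / x^(-2) and apply L'Hôpital, or use the standard hierarchy x^(-2) ≫ |ln x| as x → 0⁺.
The indeterminate product → 0, so the limit = 5.

Final answer: 5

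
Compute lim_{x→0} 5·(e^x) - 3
Direct substitution at x = 0 gives 2.

Final answer: 2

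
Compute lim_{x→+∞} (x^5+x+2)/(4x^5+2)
This is an ∞/∞ indeterminate form as x → +∞.
Divide numerator and denominator by x^5 and let the lower-order terms vanish; the leading terms give 1/4.
Limit = 1/4.

Final answer: 1/4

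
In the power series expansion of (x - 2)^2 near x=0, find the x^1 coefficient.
Expand to order 1: (x - 2)^2 = 4 - 4·x + O(x^2).
The coefficient of x^1 is -4.

Final answer: -4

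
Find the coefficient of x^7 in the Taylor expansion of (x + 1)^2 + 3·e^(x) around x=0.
Expand to order 7: (x + 1)^2 + 3·e^(x) = x^7/1680 + x^6/240 + x^5/40 + x^4/8 + x^3/2 + 5·x^2/2 + 5·x + 4 + O(x^8).
The coefficient of x^7 is 1/1680.

Final answer: 1/1680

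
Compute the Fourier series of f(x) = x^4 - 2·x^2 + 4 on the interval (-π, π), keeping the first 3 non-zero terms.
(56 - 8·π^2)·cos(x) + (-5 + 2·π^2)·cos(2·x) - 2·π^2/3 + 4 + π^4/5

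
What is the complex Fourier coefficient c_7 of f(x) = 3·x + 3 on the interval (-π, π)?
Compute the real Fourier coefficients first: a_7 = 0, b_7 = 6/7.
Then c_7 = (a_7 − i·b_7)/2 = -3·i/7.

Final answer: -3·i/7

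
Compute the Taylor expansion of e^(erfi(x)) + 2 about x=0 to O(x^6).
x^5·(4/(15·π^(5/2)) + 1/(5·√(π)) + 4/(3·π^(3/2))) + x^4·(2/(3·π^2) + 4/(3·π)) + x^3·(4/(3·π^(3/2)) + 2/(3·√(π))) + 2·x^2/π + 2·x/√(π) + 3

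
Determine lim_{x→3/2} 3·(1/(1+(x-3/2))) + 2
Direct substitution at x = 3/2 gives 5.

Final answer: 5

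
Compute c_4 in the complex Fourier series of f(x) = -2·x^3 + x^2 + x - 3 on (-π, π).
Compute the real Fourier coefficients first: a_4 = 1/4, b_4 = -7/8 + π^2.
Then c_4 = (a_4 − i·b_4)/2 = 1/8 - i·π^2/2 + 7·i/16.

Final answer: 1/8 - i·π^2/2 + 7·i/16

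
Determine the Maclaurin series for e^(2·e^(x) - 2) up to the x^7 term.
2369·x^7/840 + 27·x^6/8 + 227·x^5/60 + 47·x^4/12 + 11·x^3/3 + 3·x^2 + 2·x + 1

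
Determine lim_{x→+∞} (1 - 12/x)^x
As x → +∞: this is the defining limit (1 - 12/x)^x → e^(-12).
Limit = e^(-12).

Final answer: e^(-12)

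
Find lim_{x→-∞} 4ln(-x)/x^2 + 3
The quotient is an ∞/∞ indeterminate form as x → -∞.
Compare growth rates of the dominant terms (exponentials ≫ polynomials ≫ logarithms), or apply L'Hôpital's rule; the quotient → 0.
Adding the constant: 0 + 3 = 3. Limit = 3.

Final answer: 3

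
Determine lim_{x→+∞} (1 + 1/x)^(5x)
As x → +∞: write (1 + 1/x)^(5x) = ((1 + 1/x)^x)^5 → (e^1)^5 = e^5.
Limit = e^(5).

Final answer: e^(5)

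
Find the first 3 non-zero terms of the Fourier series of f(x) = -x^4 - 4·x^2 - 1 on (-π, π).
(-32 + 8·π^2)·cos(x) + (-2·π^2 - 1)·cos(2·x) - π^4/5 - 4·π^2/3 - 1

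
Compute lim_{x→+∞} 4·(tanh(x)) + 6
Evaluate the dominant behaviour as x → +∞; each term tends to a finite value or vanishes.
Limit = 10.

Final answer: 10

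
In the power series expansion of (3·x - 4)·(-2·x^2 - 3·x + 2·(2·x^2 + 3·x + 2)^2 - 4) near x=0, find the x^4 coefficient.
Expand to order 4: (3·x - 4)·(-2·x^2 - 3·x + 2·(2·x^2 + 3·x + 2)^2 - 4) = 40·x^4 - 65·x^2 - 72·x - 16 + O(x^5).
The coefficient of x^4 is 40.

Final answer: 40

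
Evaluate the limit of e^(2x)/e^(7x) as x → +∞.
This is an ∞/∞ indeterminate form as x → +∞.
Rewrite e^(2x)/e^(7x) = e^((2−7)x) = e^(-5x); the exponent coefficient is -5 < 0 so e^(-5x) → 0.
Limit = 0.

Final answer: 0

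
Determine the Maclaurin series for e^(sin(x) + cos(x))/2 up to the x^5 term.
e·x^5/20 - 5·e·x^4/48 - e·x^3/4 + e·x/2 + e/2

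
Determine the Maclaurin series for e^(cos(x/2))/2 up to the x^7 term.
-31·e·x^6/92160 + e·x^4/192 - e·x^2/16 + e/2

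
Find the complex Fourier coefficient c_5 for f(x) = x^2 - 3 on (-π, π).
Compute the real Fourier coefficients first: a_5 = -4/25, b_5 = 0.
Then c_5 = (a_5 − i·b_5)/2 = -2/25.

Final answer: -2/25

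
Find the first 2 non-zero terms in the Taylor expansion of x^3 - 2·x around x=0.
x^3 - 2·x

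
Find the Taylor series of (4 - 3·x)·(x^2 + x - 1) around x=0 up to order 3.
-3·x^3 + x^2 + 7·x - 4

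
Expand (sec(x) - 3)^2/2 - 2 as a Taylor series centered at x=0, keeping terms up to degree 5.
-7·x^4/24 - x^2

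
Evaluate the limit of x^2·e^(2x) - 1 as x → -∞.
The product is a 0·∞ indeterminate form at x → -∞.
Rewrite the product as x^2 / e^(-2x) (an ∞/∞ form) and apply L'Hôpital, or use the standard hierarchy e^(2|x|) ≫ |x^2| as x → -∞.
The indeterminate product → 0, so the limit = -1.

Final answer: -1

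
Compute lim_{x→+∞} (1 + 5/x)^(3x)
As x → +∞: write (1 + 5/x)^(3x) = ((1 + 5/x)^x)^3 → (e^5)^3 = e^15.
Limit = e^(15).

Final answer: e^(15)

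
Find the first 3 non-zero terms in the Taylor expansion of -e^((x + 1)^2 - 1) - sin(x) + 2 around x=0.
-3·x^2 - 3·x + 1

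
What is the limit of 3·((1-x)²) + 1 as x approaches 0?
Direct substitution at x = 0 gives 4.

Final answer: 4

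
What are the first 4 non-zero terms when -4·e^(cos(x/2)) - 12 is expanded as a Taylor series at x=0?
31·e·x^6/11520 - e·x^4/24 + e·x^2/2 - 12 - 4·e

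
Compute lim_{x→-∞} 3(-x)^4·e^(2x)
This is a 0·∞ indeterminate form at x → -∞.
Rewrite the product as 3(-x)^4 / e^(-2x) (an ∞/∞ form) and apply L'Hôpital, or use the standard hierarchy e^(2|x|) ≫ |(-x)^4| as x → -∞.
The indeterminate product → 0, so the limit = 0.

Final answer: 0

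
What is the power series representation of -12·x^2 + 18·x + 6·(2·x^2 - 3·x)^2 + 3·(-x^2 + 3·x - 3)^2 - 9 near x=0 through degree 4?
27·x^4 - 90·x^3 + 87·x^2 - 36·x + 18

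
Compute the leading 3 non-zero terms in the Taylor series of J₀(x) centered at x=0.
x^4/64 - x^2/4 + 1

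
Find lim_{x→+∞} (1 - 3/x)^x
As x → +∞: this is the defining limit (1 - 3/x)^x → e^(-3).
Limit = e^(-3).

Final answer: e^(-3)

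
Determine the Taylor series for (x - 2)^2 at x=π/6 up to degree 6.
-2·π/3 + π^2/36 + 4 + (-4 + π/3)·(x - π/6) + (x - π/6)^2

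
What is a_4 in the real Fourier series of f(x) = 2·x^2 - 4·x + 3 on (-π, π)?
a_4 = (1/π) ∫_{-π}^{π} f(x)·cos(4x) dx.
Evaluate the integral (use parity and integration by parts as needed): a_4 = 1/2.

Final answer: 1/2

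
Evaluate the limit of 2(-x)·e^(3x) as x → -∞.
This is a 0·∞ indeterminate form at x → -∞.
Rewrite the product as 2(-x) / e^(-3x) (an ∞/∞ form) and apply L'Hôpital, or use the standard hierarchy e^(3|x|) ≫ |(-x)| as x → -∞.
The indeterminate product → 0, so the limit = 0.

Final answer: 0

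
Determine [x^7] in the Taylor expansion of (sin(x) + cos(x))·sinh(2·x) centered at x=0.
Expand to order 7: (sin(x) + cos(x))·sinh(2·x) = -139·x^7/2520 + 11·x^6/180 - 19·x^5/60 + x^4 + x^3/3 + 2·x^2 + 2·x + O(x^8).
The coefficient of x^7 is -139/2520.

Final answer: -139/2520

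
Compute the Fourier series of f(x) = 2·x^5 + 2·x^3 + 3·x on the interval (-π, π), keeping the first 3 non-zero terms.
(-76·π^2 + 4·π^4 + 462)·sin(x) + (-2·π^4 - 15 + 8·π^2)·sin(2·x) + (-44·π^2/27 + 250/81 + 4·π^4/3)·sin(3·x)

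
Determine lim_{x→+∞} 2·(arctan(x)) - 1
Evaluate the dominant behaviour as x → +∞; each term tends to a finite value or vanishes.
Limit = -1 + π.

Final answer: -1 + π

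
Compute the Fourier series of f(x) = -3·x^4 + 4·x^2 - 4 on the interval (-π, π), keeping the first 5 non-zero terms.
(-160 + 24·π^2)·cos(x) + (13 - 6·π^2)·cos(2·x) + (-32/9 + 8·π^2/3)·cos(3·x) + (25/16 - 3·π^2/2)·cos(4·x) - 3·π^4/5 - 4 + 4·π^2/3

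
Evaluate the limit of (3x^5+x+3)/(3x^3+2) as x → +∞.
This is an ∞/∞ indeterminate form as x → +∞.
Divide numerator and denominator by x^5 and let the lower-order terms vanish; the numerator's degree 5 exceeds the denominator's degree 3, so the quotient diverges.
Limit = ∞.

Final answer: ∞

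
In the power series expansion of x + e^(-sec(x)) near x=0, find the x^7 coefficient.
Expand to order 7: x + e^(-sec(x)) = -x^6·e^(-1)/720 - x^4·e^(-1)/12 - x^2·e^(-1)/2 + x + e^(-1) + O(x^8).
The coefficient of x^7 is 0.

Final answer: 0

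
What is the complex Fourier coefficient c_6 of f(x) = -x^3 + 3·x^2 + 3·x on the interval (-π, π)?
Compute the real Fourier coefficients first: a_6 = 1/3, b_6 = -19/18 + π^2/3.
Then c_6 = (a_6 − i·b_6)/2 = 1/6 - i·π^2/6 + 19·i/36.

Final answer: 1/6 - i·π^2/6 + 19·i/36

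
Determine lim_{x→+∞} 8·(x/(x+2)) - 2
Evaluate the dominant behaviour as x → +∞; each term tends to a finite value or vanishes.
Limit = 6.

Final answer: 6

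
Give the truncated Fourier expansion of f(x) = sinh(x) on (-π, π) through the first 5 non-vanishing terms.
sin(x)·sinh(π)/π - 4·sin(2·x)·sinh(π)/(5·π) + 3·sin(3·x)·sinh(π)/(5·π) - 8·sin(4·x)·sinh(π)/(17·π) + 5·sin(5·x)·sinh(π)/(13·π)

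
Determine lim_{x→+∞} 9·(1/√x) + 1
Evaluate the dominant behaviour as x → +∞; each term tends to a finite value or vanishes.
Limit = 1.

Final answer: 1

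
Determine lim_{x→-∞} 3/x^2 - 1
Evaluate the dominant behaviour as x → -∞; each term tends to a finite value or vanishes.
Limit = -1.

Final answer: -1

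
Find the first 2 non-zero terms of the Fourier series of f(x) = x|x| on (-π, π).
(-8 + 2·π^2)·sin(x)/π - π·sin(2·x)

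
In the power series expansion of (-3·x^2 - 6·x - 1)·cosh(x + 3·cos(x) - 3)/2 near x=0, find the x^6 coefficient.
Expand to order 6: (-3·x^2 - 6·x - 1)·cosh(x + 3·cos(x) - 3)/2 = -2251·x^6/1440 - 19·x^5/16 + 19·x^4/6 - 3·x^3/4 - 7·x^2/4 - 3·x - 1/2 + O(x^7).
The coefficient of x^6 is -2251/1440.

Final answer: -2251/1440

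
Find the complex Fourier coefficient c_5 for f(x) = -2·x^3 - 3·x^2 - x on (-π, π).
Compute the real Fourier coefficients first: a_5 = 12/25, b_5 = -4·π^2/5 - 26/125.
Then c_5 = (a_5 − i·b_5)/2 = 6/25 + 13·i/125 + 2·i·π^2/5.

Final answer: 6/25 + 13·i/125 + 2·i·π^2/5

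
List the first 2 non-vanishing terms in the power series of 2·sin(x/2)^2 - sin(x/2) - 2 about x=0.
-x/2 - 2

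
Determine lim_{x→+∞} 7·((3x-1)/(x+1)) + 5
Evaluate the dominant behaviour as x → +∞; each term tends to a finite value or vanishes.
Limit = 26.

Final answer: 26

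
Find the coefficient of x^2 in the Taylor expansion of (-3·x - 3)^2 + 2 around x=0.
Expand to order 2: (-3·x - 3)^2 + 2 = 9·x^2 + 18·x + 11 + O(x^3).
The coefficient of x^2 is 9.

Final answer: 9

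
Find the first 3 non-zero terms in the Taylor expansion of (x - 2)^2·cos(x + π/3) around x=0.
x^2·(-1/2 + 2·√(3)) + x·(-2·√(3) - 2) + 2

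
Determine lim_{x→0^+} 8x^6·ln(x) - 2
The product is a 0·∞ indeterminate form at x → 0⁺.
Rewrite the product as 8·ln(x) / x^(-6) and apply L'Hôpital, or use the standard hierarchy x^(-6) ≫ |ln x| as x → 0⁺.
The indeterminate product → 0, so the limit = -2.

Final answer: -2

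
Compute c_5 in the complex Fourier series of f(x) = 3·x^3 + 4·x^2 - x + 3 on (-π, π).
Compute the real Fourier coefficients first: a_5 = -16/25, b_5 = -86/125 + 6·π^2/5.
Then c_5 = (a_5 − i·b_5)/2 = -8/25 - 3·i·π^2/5 + 43·i/125.

Final answer: -8/25 - 3·i·π^2/5 + 43·i/125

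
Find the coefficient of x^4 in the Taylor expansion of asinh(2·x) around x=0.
Expand to order 4: asinh(2·x) = -4·x^3/3 + 2·x + O(x^5).
The coefficient of x^4 is 0.

Final answer: 0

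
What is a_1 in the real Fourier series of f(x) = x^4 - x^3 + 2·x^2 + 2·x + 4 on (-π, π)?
a_1 = (1/π) ∫_{-π}^{π} f(x)·cos(1x) dx.
Evaluate the integral (use parity and integration by parts as needed): a_1 = 40 - 8·π^2.

Final answer: 40 - 8·π^2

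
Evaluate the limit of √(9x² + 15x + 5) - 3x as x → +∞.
As x → +∞: multiply by the conjugate to get (15x+5)/(√(9x²+15x+5)+3x); the denominator ~ 6x, so the limit is 15/6 = 5/2.
Limit = 5/2.

Final answer: 5/2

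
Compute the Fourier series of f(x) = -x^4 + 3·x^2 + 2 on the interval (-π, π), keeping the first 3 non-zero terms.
(-60 + 8·π^2)·cos(x) + (6 - 2·π^2)·cos(2·x) - π^4/5 + 2 + π^2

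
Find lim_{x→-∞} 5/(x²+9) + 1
Evaluate the dominant behaviour as x → -∞; each term tends to a finite value or vanishes.
Limit = 1.

Final answer: 1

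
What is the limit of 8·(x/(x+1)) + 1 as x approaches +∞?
Evaluate the dominant behaviour as x → +∞; each term tends to a finite value or vanishes.
Limit = 9.

Final answer: 9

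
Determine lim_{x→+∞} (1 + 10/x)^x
As x → +∞: this is the defining limit (1 + 10/x)^x → e^10.
Limit = e^(10).

Final answer: e^(10)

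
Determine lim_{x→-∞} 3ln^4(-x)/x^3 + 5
The quotient is an ∞/∞ indeterminate form as x → -∞.
Compare growth rates of the dominant terms (exponentials ≫ polynomials ≫ logarithms), or apply L'Hôpital's rule; the quotient → 0.
Adding the constant: 0 + 5 = 5. Limit = 5.

Final answer: 5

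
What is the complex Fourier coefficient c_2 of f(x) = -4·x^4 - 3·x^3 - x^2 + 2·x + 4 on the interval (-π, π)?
Compute the real Fourier coefficients first: a_2 = 11 - 8·π^2, b_2 = -13/2 + 3·π^2.
Then c_2 = (a_2 − i·b_2)/2 = -4·π^2 + 11/2 - 3·i·π^2/2 + 13·i/4.

Final answer: -4·π^2 + 11/2 - 3·i·π^2/2 + 13·i/4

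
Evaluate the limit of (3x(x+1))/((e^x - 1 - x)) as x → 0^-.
Both numerator and denominator → 0 as x → 0^-; this is a 0/0 indeterminate form.
Expand each to leading order near x = 0: numerator ~ 3·x, denominator ~ x^2/2.
The limit of the ratio is -∞.

Final answer: -∞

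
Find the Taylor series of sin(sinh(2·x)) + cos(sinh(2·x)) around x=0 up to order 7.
-64·x^7/45 + 4·x^6/15 - 32·x^5/15 - 2·x^4 - 2·x^2 + 2·x + 1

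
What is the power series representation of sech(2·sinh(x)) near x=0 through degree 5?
8·x^4/3 - 2·x^2 + 1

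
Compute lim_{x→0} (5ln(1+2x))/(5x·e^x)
Both numerator and denominator → 0 as x → 0; this is a 0/0 indeterminate form.
Expand each to leading order near x = 0: numerator ~ 10·x, denominator ~ 5·x.
The limit of the ratio is 2.

Final answer: 2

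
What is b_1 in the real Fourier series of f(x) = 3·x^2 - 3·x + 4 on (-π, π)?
b_1 = (1/π) ∫_{-π}^{π} f(x)·sin(1x) dx.
Evaluate the integral (use parity and integration by parts as needed): b_1 = -6.

Final answer: -6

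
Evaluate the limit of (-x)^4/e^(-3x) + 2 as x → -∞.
The quotient is an ∞/∞ indeterminate form as x → -∞.
Compare growth rates of the dominant terms (exponentials ≫ polynomials ≫ logarithms), or apply L'Hôpital's rule; the quotient → 0.
Adding the constant: 0 + 2 = 2. Limit = 2.

Final answer: 2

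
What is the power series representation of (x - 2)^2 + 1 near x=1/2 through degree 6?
13/4 - 3·(x - 1/2) + (x - 1/2)^2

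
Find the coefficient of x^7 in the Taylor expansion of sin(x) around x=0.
Expand to order 7: sin(x) = -x^7/5040 + x^5/120 - x^3/6 + x + O(x^8).
The coefficient of x^7 is -1/5040.

Final answer: -1/5040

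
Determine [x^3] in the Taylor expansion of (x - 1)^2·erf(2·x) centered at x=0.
Expand to order 3: (x - 1)^2·erf(2·x) = -4·x^3/(3·√(π)) - 8·x^2/√(π) + 4·x/√(π) + O(x^4).
The coefficient of x^3 is -4/(3·√(π)).

Final answer: -4/(3·√(π))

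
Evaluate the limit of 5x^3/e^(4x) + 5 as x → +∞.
The quotient is an ∞/∞ indeterminate form as x → +∞.
The exponential denominator e^(4x) dominates the polynomial numerator (e^x ≫ x^3 as x → ∞), so the quotient → 0.
Adding the constant: 0 + 5 = 5. Limit = 5.

Final answer: 5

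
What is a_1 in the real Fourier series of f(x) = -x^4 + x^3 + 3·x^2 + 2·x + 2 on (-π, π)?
a_1 = (1/π) ∫_{-π}^{π} f(x)·cos(1x) dx.
Evaluate the integral (use parity and integration by parts as needed): a_1 = -60 + 8·π^2.

Final answer: -60 + 8·π^2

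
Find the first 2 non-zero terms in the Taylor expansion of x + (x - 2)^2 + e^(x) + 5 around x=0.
10 - 2·x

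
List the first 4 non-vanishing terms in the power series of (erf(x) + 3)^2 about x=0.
-4·x^3/√(π) + 4·x^2/π + 12·x/√(π) + 9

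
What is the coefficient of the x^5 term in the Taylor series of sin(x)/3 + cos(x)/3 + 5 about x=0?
Expand to order 5: sin(x)/3 + cos(x)/3 + 5 = x^5/360 + x^4/72 - x^3/18 - x^2/6 + x/3 + 16/3 + O(x^6).
The coefficient of x^5 is 1/360.

Final answer: 1/360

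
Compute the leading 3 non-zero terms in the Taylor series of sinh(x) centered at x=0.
x^5/120 + x^3/6 + x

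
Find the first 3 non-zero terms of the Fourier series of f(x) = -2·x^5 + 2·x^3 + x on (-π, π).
(-502 - 4·π^4 + 84·π^2)·sin(x) + (-12·π^2 + 17 + 2·π^4)·sin(2·x) + (-4·π^4/3 - 178/81 + 116·π^2/27)·sin(3·x)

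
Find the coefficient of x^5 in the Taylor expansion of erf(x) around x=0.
Expand to order 5: erf(x) = x^5/(5·√(π)) - 2·x^3/(3·√(π)) + 2·x/√(π) + O(x^6).
The coefficient of x^5 is 1/(5·√(π)).

Final answer: 1/(5·√(π))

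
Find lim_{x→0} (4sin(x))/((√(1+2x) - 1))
Both numerator and denominator → 0 as x → 0; this is a 0/0 indeterminate form.
Expand each to leading order near x = 0: numerator ~ 4·x, denominator ~ x.
The limit of the ratio is 4.

Final answer: 4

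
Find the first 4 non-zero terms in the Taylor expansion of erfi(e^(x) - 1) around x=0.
13·x^4/(12·√(π)) + x^3/√(π) + x^2/√(π) + 2·x/√(π)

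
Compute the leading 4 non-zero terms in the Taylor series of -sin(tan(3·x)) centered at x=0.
13365·x^7/112 + 243·x^5/40 - 9·x^3/2 - 3·x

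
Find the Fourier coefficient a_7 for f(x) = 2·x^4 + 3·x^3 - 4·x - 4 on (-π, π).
a_7 = (1/π) ∫_{-π}^{π} f(x)·cos(7x) dx.
Evaluate the integral (use parity and integration by parts as needed): a_7 = 96/2401 - 16·π^2/49.

Final answer: 96/2401 - 16·π^2/49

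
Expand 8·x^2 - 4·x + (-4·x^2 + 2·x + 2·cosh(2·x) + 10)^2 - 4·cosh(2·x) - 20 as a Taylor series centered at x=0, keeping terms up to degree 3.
4·x^2 + 44·x + 120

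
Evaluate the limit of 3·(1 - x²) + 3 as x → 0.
Direct substitution at x = 0 gives 6.

Final answer: 6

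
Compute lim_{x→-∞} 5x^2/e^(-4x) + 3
The quotient is an ∞/∞ indeterminate form as x → -∞.
Compare growth rates of the dominant terms (exponentials ≫ polynomials ≫ logarithms), or apply L'Hôpital's rule; the quotient → 0.
Adding the constant: 0 + 3 = 3. Limit = 3.

Final answer: 3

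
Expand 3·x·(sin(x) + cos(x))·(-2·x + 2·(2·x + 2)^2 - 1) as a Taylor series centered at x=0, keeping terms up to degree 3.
111·x^3/2 + 63·x^2 + 21·x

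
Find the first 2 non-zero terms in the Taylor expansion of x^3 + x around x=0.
x^3 + x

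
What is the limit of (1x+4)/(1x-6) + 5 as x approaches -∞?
Evaluate the dominant behaviour as x → -∞; each term tends to a finite value or vanishes.
Limit = 6.

Final answer: 6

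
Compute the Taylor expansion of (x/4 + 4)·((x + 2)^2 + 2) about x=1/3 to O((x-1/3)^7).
3283/108 + 251·(x - 1/3)/12 + 21·(x - 1/3)^2/4 + (x - 1/3)^3/4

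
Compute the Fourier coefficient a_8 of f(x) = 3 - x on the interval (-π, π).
a_8 = (1/π) ∫_{-π}^{π} f(x)·cos(8x) dx.
Evaluate the integral (use parity and integration by parts as needed): a_8 = 0.

Final answer: 0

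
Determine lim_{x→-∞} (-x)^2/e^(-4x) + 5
The quotient is an ∞/∞ indeterminate form as x → -∞.
Compare growth rates of the dominant terms (exponentials ≫ polynomials ≫ logarithms), or apply L'Hôpital's rule; the quotient → 0.
Adding the constant: 0 + 5 = 5. Limit = 5.

Final answer: 5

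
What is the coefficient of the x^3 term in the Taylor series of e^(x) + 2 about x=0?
Expand to order 3: e^(x) + 2 = x^3/6 + x^2/2 + x + 3 + O(x^4).
The coefficient of x^3 is 1/6.

Final answer: 1/6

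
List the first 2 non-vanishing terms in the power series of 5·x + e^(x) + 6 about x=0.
6·x + 7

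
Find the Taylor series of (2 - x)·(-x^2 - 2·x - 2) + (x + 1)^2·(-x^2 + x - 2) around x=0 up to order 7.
-x^4 - x^2 - 5·x - 6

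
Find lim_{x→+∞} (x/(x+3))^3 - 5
As x → +∞: x/(x+3) = 1/(1 + 3/x) → 1, and the 3rd power of a limit-1 base also → 1; with the additive constant, 1 - 5 = -4.
Limit = -4.

Final answer: -4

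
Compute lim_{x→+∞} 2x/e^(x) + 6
The quotient is an ∞/∞ indeterminate form as x → +∞.
The exponential denominator e^(x) dominates the polynomial numerator (e^x ≫ x as x → ∞), so the quotient → 0.
Adding the constant: 0 + 6 = 6. Limit = 6.

Final answer: 6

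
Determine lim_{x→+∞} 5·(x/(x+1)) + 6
Evaluate the dominant behaviour as x → +∞; each term tends to a finite value or vanishes.
Limit = 11.

Final answer: 11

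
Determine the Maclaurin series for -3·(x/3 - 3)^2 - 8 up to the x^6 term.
-x^2/3 + 6·x - 35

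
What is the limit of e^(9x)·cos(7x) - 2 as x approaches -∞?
Evaluate the dominant behaviour as x → -∞; each term tends to a finite value or vanishes.
Limit = -2.

Final answer: -2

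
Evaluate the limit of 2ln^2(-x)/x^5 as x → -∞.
This is an ∞/∞ indeterminate form as x → -∞.
Compare growth rates of the dominant terms (exponentials ≫ polynomials ≫ logarithms), or apply L'Hôpital's rule; the quotient → 0.
Limit = 0.

Final answer: 0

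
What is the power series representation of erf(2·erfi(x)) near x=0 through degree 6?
x^5·(-128/(3·π^2) + 4/(5·π) + 1024/(5·π^3)) + x^3·(-128/(3·π^2) + 8/(3·π)) + 8·x/π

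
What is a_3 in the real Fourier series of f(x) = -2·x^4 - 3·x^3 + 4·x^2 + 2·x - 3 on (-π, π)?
a_3 = (1/π) ∫_{-π}^{π} f(x)·cos(3x) dx.
Evaluate the integral (use parity and integration by parts as needed): a_3 = -80/27 + 16·π^2/9.

Final answer: -80/27 + 16·π^2/9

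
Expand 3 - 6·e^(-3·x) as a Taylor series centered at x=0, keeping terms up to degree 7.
729·x^7/280 - 243·x^6/40 + 243·x^5/20 - 81·x^4/4 + 27·x^3 - 27·x^2 + 18·x - 3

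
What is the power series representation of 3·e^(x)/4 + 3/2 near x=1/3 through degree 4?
3·e^(1/3)/4 + 3/2 + 3·e^(1/3)·(x - 1/3)/4 + 3·e^(1/3)·(x - 1/3)^2/8 + e^(1/3)·(x - 1/3)^3/8 + e^(1/3)·(x - 1/3)^4/32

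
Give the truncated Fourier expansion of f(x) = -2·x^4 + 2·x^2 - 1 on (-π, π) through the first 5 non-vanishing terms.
(-104 + 16·π^2)·cos(x) + (8 - 4·π^2)·cos(2·x) + (-56/27 + 16·π^2/9)·cos(3·x) + (7/8 - π^2)·cos(4·x) - 2·π^4/5 - 1 + 2·π^2/3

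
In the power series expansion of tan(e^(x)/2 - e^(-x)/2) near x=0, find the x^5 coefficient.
Expand to order 5: tan(e^(x)/2 - e^(-x)/2) = 37·x^5/120 + x^3/2 + x + O(x^6).
The coefficient of x^5 is 37/120.

Final answer: 37/120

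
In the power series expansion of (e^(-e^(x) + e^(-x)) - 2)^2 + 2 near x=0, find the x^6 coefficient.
Expand to order 6: (e^(-e^(x) + e^(-x)) - 2)^2 + 2 = 32·x^6/3 - 101·x^5/10 + 8·x^4 - 14·x^3/3 + 4·x + 3 + O(x^7).
The coefficient of x^6 is 32/3.

Final answer: 32/3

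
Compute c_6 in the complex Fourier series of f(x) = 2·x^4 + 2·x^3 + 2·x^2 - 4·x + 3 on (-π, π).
Compute the real Fourier coefficients first: a_6 = 4/27 + 4·π^2/9, b_6 = 13/9 - 2·π^2/3.
Then c_6 = (a_6 − i·b_6)/2 = 2/27 + 2·π^2/9 - 13·i/18 + i·π^2/3.

Final answer: 2/27 + 2·π^2/9 - 13·i/18 + i·π^2/3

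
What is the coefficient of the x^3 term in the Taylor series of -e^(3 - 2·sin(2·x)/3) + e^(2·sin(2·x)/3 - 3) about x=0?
Expand to order 3: -e^(3 - 2·sin(2·x)/3) + e^(2·sin(2·x)/3 - 3) = x^3·(-40·e^(3)/81 - 40·e^(-3)/81) + x^2·(-8·e^(3)/9 + 8·e^(-3)/9) + x·(4·e^(-3)/3 + 4·e^(3)/3) - e^(3) + e^(-3) + O(x^4).
The coefficient of x^3 is -40·e^(3)/81 - 40·e^(-3)/81.

Final answer: -40·e^(3)/81 - 40·e^(-3)/81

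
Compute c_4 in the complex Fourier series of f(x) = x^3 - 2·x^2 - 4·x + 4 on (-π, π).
Compute the real Fourier coefficients first: a_4 = -1/2, b_4 = 35/16 - π^2/2.
Then c_4 = (a_4 − i·b_4)/2 = -1/4 - 35·i/32 + i·π^2/4.

Final answer: -1/4 - 35·i/32 + i·π^2/4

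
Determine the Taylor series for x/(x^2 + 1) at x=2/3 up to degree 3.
6/13 + 45·(x - 2/3)/169 - 1242·(x - 2/3)^2/2197 + 9639·(x - 2/3)^3/28561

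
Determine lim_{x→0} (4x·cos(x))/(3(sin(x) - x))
Both numerator and denominator → 0 as x → 0; this is a 0/0 indeterminate form.
Expand each to leading order near x = 0: numerator ~ 4·x, denominator ~ -x^3/2.
The limit of the ratio is -∞.

Final answer: -∞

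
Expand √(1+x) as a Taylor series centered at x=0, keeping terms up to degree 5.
7·x^5/256 - 5·x^4/128 + x^3/16 - x^2/8 + x/2 + 1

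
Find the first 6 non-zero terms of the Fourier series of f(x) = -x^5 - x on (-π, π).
(-242 - 2·π^4 + 40·π^2)·sin(x) + (-5·π^2 + 17/2 + π^4)·sin(2·x) + (-2·π^4/3 - 134/81 + 40·π^2/27)·sin(3·x) + (-5·π^2/8 + 47/64 + π^4/2)·sin(4·x) + (-2·π^4/5 - 298/625 + 8·π^2/25)·sin(5·x) + (-5·π^2/27 + 59/162 + π^4/3)·sin(6·x)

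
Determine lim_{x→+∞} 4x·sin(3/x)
As x → +∞: let u = 3/x → 0⁺; then 4·x·sin(3/x) = 4·3·sin(u)/u → 4·3·1 = 12.
Limit = 12.

Final answer: 12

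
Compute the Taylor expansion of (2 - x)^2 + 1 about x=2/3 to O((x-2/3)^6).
25/9 - 8·(x - 2/3)/3 + (x - 2/3)^2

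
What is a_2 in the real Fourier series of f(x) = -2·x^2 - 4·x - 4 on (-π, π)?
a_2 = (1/π) ∫_{-π}^{π} f(x)·cos(2x) dx.
Evaluate the integral (use parity and integration by parts as needed): a_2 = -2.

Final answer: -2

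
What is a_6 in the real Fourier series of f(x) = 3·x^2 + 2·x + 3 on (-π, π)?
a_6 = (1/π) ∫_{-π}^{π} f(x)·cos(6x) dx.
Evaluate the integral (use parity and integration by parts as needed): a_6 = 1/3.

Final answer: 1/3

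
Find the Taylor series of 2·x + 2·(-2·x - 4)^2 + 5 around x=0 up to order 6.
8·x^2 + 34·x + 37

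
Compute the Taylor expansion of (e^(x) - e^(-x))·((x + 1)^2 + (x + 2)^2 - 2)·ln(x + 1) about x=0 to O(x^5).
x^4 + 9·x^3 + 6·x^2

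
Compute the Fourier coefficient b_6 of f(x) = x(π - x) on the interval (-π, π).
b_6 = (1/π) ∫_{-π}^{π} f(x)·sin(6x) dx.
Evaluate the integral (use parity and integration by parts as needed): b_6 = -π/3.

Final answer: -π/3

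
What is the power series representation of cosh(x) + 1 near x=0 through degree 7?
x^6/720 + x^4/24 + x^2/2 + 2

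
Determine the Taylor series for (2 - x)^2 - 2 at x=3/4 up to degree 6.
-7/16 - 5·(x - 3/4)/2 + (x - 3/4)^2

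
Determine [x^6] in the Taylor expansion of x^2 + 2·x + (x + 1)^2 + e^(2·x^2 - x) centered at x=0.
Expand to order 6: x^2 + 2·x + (x + 1)^2 + e^(2·x^2 - x) = 1741·x^6/720 - 281·x^5/120 + 73·x^4/24 - 13·x^3/6 + 9·x^2/2 + 3·x + 2 + O(x^7).
The coefficient of x^6 is 1741/720.

Final answer: 1741/720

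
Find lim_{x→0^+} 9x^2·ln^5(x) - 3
The product is a 0·∞ indeterminate form at x → 0⁺.
Rewrite the product as 9·ln^5(x) / x^(-2) and apply L'Hôpital, or use the standard hierarchy x^(-2) ≫ |ln x|^5 as x → 0⁺.
The indeterminate product → 0, so the limit = -3.

Final answer: -3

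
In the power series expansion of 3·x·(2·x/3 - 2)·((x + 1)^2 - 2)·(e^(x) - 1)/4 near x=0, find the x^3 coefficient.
Expand to order 3: 3·x·(2·x/3 - 2)·((x + 1)^2 - 2)·(e^(x) - 1)/4 = -11·x^3/4 + 3·x^2/2 + O(x^4).
The coefficient of x^3 is -11/4.

Final answer: -11/4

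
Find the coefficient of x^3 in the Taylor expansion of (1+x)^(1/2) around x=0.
Expand to order 3: (1+x)^(1/2) = x^3/16 - x^2/8 + x/2 + 1 + O(x^4).
The coefficient of x^3 is 1/16.

Final answer: 1/16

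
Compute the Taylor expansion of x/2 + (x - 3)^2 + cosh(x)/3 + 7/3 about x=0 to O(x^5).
x^4/72 + 7·x^2/6 - 11·x/2 + 35/3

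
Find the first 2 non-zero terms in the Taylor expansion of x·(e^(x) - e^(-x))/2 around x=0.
x^4/6 + x^2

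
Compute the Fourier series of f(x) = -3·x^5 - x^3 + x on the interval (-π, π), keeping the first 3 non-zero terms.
(-706 - 6·π^4 + 118·π^2)·sin(x) + (-14·π^2 + 20 + 3·π^4)·sin(2·x) + (-2·π^4 - 50/27 + 34·π^2/9)·sin(3·x)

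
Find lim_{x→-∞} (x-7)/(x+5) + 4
Evaluate the dominant behaviour as x → -∞; each term tends to a finite value or vanishes.
Limit = 5.

Final answer: 5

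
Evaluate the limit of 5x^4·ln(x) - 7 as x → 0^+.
The product is a 0·∞ indeterminate form at x → 0⁺.
Rewrite the product as 5·ln(x) / x^(-4) and apply L'Hôpital, or use the standard hierarchy x^(-4) ≫ |ln x| as x → 0⁺.
The indeterminate product → 0, so the limit = -7.

Final answer: -7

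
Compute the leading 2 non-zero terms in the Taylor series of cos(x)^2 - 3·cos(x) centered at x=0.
x^2/2 - 2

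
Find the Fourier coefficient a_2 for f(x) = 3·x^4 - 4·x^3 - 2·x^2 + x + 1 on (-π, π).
a_2 = (1/π) ∫_{-π}^{π} f(x)·cos(2x) dx.
Evaluate the integral (use parity and integration by parts as needed): a_2 = -11 + 6·π^2.

Final answer: -11 + 6·π^2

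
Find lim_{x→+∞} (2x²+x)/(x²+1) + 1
Evaluate the dominant behaviour as x → +∞; each term tends to a finite value or vanishes.
Limit = 3.

Final answer: 3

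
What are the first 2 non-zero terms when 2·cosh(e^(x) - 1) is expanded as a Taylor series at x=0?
x^2 + 2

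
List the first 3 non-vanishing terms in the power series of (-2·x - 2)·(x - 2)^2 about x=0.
-2·x^3 + 6·x^2 - 8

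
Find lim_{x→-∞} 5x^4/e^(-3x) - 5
The quotient is an ∞/∞ indeterminate form as x → -∞.
Compare growth rates of the dominant terms (exponentials ≫ polynomials ≫ logarithms), or apply L'Hôpital's rule; the quotient → 0.
Adding the constant: 0 - 5 = -5. Limit = -5.

Final answer: -5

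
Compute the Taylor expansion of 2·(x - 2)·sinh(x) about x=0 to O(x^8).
-x^7/1260 + x^6/60 - x^5/30 + x^4/3 - 2·x^3/3 + 2·x^2 - 4·x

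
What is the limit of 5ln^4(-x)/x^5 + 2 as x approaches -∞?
The quotient is an ∞/∞ indeterminate form as x → -∞.
Compare growth rates of the dominant terms (exponentials ≫ polynomials ≫ logarithms), or apply L'Hôpital's rule; the quotient → 0.
Adding the constant: 0 + 2 = 2. Limit = 2.

Final answer: 2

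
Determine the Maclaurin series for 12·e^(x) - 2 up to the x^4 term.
x^4/2 + 2·x^3 + 6·x^2 + 12·x + 10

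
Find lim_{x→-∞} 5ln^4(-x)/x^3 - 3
The quotient is an ∞/∞ indeterminate form as x → -∞.
Compare growth rates of the dominant terms (exponentials ≫ polynomials ≫ logarithms), or apply L'Hôpital's rule; the quotient → 0.
Adding the constant: 0 - 3 = -3. Limit = -3.

Final answer: -3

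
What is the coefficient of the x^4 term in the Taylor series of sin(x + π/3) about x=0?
Expand to order 4: sin(x + π/3) = √(3)·x^4/48 - x^3/12 - √(3)·x^2/4 + x/2 + √(3)/2 + O(x^5).
The coefficient of x^4 is √(3)/48.

Final answer: √(3)/48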